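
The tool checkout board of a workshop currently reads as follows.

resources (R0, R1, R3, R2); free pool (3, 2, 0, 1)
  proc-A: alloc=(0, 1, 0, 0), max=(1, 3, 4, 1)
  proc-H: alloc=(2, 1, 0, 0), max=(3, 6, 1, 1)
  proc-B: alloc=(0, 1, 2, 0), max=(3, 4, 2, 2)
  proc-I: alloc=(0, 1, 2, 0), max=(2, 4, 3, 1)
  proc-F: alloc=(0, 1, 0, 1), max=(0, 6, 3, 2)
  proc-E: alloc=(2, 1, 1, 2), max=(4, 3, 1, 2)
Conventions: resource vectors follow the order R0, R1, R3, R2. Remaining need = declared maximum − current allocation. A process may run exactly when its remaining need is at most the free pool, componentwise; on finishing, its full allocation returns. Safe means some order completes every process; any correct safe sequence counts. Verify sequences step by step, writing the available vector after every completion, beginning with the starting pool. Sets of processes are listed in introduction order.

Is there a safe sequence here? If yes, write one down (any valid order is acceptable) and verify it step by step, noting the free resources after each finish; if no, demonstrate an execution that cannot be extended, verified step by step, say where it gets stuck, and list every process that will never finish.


The state is SAFE; one workable sequence: proc-E, proc-I, proc-B, proc-F, proc-A, proc-H.
Key observation: proc-E marks the first exact bind of the order: its need (2, 2, 0, 0) fits the free (3, 2, 0, 1) with zero slack on a requested resource.
Step-by-step check:
  pool = (3, 2, 0, 1)
  proc-E: need (2, 2, 0, 0) fits (3, 2, 0, 1); releases (2, 1, 1, 2), pool now (5, 3, 1, 3)
  proc-I: need (2, 3, 1, 1) fits (5, 3, 1, 3); releases (0, 1, 2, 0), pool now (5, 4, 3, 3)
  proc-B: need (3, 3, 0, 2) fits (5, 4, 3, 3); releases (0, 1, 2, 0), pool now (5, 5, 5, 3)
  proc-F: need (0, 5, 3, 1) fits (5, 5, 5, 3); releases (0, 1, 0, 1), pool now (5, 6, 5, 4)
  proc-A: need (1, 2, 4, 1) fits (5, 6, 5, 4); releases (0, 1, 0, 0), pool now (5, 7, 5, 4)
  proc-H: need (1, 5, 1, 1) fits (5, 7, 5, 4); releases (2, 1, 0, 0), pool now (7, 8, 5, 4)


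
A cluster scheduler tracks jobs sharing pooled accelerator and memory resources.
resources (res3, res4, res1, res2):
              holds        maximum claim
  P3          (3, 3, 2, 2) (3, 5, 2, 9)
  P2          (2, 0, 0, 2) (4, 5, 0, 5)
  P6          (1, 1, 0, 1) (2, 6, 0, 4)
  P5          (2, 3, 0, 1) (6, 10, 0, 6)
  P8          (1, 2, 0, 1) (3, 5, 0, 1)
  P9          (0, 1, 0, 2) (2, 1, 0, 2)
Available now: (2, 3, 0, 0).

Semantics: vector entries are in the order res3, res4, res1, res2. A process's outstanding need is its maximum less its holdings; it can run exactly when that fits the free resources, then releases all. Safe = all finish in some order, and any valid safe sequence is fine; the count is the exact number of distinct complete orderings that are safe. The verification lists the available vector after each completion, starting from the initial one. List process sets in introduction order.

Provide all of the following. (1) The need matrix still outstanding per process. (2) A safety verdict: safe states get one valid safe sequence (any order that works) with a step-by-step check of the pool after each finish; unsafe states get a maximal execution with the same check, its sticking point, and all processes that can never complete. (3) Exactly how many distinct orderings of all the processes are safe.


(1) Outstanding need per process (order res3, res4, res1, res2):
  P3: (0, 2, 0, 7)
  P2: (2, 5, 0, 3)
  P6: (1, 5, 0, 3)
  P5: (4, 7, 0, 5)
  P8: (2, 3, 0, 0)
  P9: (2, 0, 0, 0)
(2) SAFE. One safe sequence: P9, P8, P6, P2, P5, P3.
Key observation: P9 is the earliest step where a requested resource binds exactly: need (2, 0, 0, 0), pool (2, 3, 0, 0) at its turn.
Check, step by step:
  pool = (2, 3, 0, 0)
  P9 needs (2, 0, 0, 0) <= (2, 3, 0, 0) -> finishes; pool += (0, 1, 0, 2) = (2, 4, 0, 2)
  P8 needs (2, 3, 0, 0) <= (2, 4, 0, 2) -> finishes; pool += (1, 2, 0, 1) = (3, 6, 0, 3)
  P6 needs (1, 5, 0, 3) <= (3, 6, 0, 3) -> finishes; pool += (1, 1, 0, 1) = (4, 7, 0, 4)
  P2 needs (2, 5, 0, 3) <= (4, 7, 0, 4) -> finishes; pool += (2, 0, 0, 2) = (6, 7, 0, 6)
  P5 needs (4, 7, 0, 5) <= (6, 7, 0, 6) -> finishes; pool += (2, 3, 0, 1) = (8, 10, 0, 7)
  P3 needs (0, 2, 0, 7) <= (8, 10, 0, 7) -> finishes; pool += (3, 3, 2, 2) = (11, 13, 2, 9)
(3) Precisely 4 of the possible complete orderings are safe sequences.


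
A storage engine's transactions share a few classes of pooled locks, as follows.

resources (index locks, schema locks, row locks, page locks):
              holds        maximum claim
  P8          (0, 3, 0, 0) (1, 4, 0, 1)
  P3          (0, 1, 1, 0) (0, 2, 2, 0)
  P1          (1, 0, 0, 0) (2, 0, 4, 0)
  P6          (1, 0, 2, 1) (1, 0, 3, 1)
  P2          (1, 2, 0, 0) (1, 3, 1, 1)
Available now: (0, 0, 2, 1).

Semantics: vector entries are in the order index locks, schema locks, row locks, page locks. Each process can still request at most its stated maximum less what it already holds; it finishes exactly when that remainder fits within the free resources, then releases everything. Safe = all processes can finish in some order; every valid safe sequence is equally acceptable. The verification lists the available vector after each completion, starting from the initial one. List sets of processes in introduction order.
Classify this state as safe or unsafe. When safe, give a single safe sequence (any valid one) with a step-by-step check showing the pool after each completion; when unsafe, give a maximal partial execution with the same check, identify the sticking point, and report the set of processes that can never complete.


UNSAFE.
Key observation: even finishing P6, P1 leaves just (2, 0, 4, 2) free — too little schema locks for any of the remaining processes.
Going as far as possible: P6, P1; after that, nothing fits. Verifying each step:
  pool = (0, 0, 2, 1)
  run P6 (needs (0, 0, 1, 0), free (0, 0, 2, 1)); after release of (1, 0, 2, 1) the pool is (1, 0, 4, 2)
  run P1 (needs (1, 0, 4, 0), free (1, 0, 4, 2)); after release of (1, 0, 0, 0) the pool is (2, 0, 4, 2)
  P8 cannot run: need (1, 1, 0, 1) vs free (2, 0, 4, 2) (insufficient schema locks)
  P3 cannot run: need (0, 1, 1, 0) vs free (2, 0, 4, 2) (insufficient schema locks)
  P2 cannot run: need (0, 1, 1, 1) vs free (2, 0, 4, 2) (insufficient schema locks)
Never able to finish: P8, P3 and P2.


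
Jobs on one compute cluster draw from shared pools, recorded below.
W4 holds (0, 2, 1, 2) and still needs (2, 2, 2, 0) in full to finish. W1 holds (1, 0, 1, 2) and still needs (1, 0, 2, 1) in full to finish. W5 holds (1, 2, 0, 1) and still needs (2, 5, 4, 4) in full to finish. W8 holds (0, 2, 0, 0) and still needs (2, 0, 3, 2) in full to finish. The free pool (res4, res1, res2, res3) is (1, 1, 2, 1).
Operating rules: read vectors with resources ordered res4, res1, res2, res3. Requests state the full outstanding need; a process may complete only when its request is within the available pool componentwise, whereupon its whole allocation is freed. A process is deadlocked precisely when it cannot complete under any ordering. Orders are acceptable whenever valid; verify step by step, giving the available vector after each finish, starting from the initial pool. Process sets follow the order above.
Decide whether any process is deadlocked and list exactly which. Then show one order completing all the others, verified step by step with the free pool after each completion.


No process is deadlocked.
Key observation: beginning at W1, releases accumulate fast enough that every process eventually fits.
A valid finishing order for the others: W1, W8, W4, W5. Walking it through:
  pool = (1, 1, 2, 1)
  run W1 (needs (1, 0, 2, 1), free (1, 1, 2, 1)); after release of (1, 0, 1, 2) the pool is (2, 1, 3, 3)
  run W8 (needs (2, 0, 3, 2), free (2, 1, 3, 3)); after release of (0, 2, 0, 0) the pool is (2, 3, 3, 3)
  run W4 (needs (2, 2, 2, 0), free (2, 3, 3, 3)); after release of (0, 2, 1, 2) the pool is (2, 5, 4, 5)
  run W5 (needs (2, 5, 4, 4), free (2, 5, 4, 5)); after release of (1, 2, 0, 1) the pool is (3, 7, 4, 6)


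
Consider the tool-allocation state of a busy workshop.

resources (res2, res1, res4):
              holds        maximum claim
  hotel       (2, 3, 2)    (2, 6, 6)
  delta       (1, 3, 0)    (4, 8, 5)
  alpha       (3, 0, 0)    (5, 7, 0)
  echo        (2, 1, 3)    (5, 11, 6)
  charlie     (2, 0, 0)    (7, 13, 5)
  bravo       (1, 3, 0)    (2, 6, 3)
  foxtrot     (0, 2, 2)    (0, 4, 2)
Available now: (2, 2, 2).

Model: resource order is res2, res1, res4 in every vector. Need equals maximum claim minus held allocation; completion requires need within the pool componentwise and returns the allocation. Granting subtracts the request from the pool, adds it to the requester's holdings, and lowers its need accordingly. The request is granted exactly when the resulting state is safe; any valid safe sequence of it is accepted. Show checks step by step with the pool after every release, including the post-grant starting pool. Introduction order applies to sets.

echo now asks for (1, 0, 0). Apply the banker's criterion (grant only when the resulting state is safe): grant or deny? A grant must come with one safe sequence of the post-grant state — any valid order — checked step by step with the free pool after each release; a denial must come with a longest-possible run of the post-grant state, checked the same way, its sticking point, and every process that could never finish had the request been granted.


GRANT. The post-grant state is safe; one safe sequence: foxtrot, hotel, bravo, echo, delta, charlie, alpha.
Key observation: post-grant, (1, 2, 2) remains, and an order beginning with foxtrot completes everyone.
Check on the post-grant state, step by step:
  pool = (1, 2, 2)
  foxtrot: need (0, 2, 0) fits (1, 2, 2); releases (0, 2, 2), pool now (1, 4, 4)
  hotel: need (0, 3, 4) fits (1, 4, 4); releases (2, 3, 2), pool now (3, 7, 6)
  bravo: need (1, 3, 3) fits (3, 7, 6); releases (1, 3, 0), pool now (4, 10, 6)
  echo: need (2, 10, 3) fits (4, 10, 6); releases (3, 1, 3), pool now (7, 11, 9)
  delta: need (3, 5, 5) fits (7, 11, 9); releases (1, 3, 0), pool now (8, 14, 9)
  charlie: need (5, 13, 5) fits (8, 14, 9); releases (2, 0, 0), pool now (10, 14, 9)
  alpha: need (2, 7, 0) fits (10, 14, 9); releases (3, 0, 0), pool now (13, 14, 9)


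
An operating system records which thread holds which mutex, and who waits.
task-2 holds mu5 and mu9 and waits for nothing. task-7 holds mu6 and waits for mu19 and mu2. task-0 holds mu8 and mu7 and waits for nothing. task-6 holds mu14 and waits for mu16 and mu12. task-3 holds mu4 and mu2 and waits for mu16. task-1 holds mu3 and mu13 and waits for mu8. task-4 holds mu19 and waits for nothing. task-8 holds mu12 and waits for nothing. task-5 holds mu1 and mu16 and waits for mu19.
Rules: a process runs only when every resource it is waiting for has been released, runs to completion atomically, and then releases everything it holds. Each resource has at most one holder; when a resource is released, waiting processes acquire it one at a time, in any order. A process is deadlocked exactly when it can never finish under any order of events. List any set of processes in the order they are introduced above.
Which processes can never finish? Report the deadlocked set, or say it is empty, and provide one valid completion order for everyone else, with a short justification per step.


Nothing here is deadlocked.
Key observation: there is no circular wait here — follow any chain and it reaches a process that is free to run now.
One completion order for the rest: task-0, task-4, task-5, task-1, task-2, task-8, task-3, task-6, task-7.
Walking it through:
  task-0 waits on nothing -> runs at once and releases mu8 and mu7
  task-4 waits on nothing -> runs at once and releases mu19
  run task-5 (all its waits — mu19 — are resolved); releases mu1 and mu16
  run task-1 (all its waits — mu8 — are resolved); releases mu3 and mu13
  task-2 waits on nothing -> runs at once and releases mu5 and mu9
  task-8 waits on nothing -> runs at once and releases mu12
  run task-3 (all its waits — mu16 — are resolved); releases mu4 and mu2
  run task-6 (all its waits — mu16 and mu12 — are resolved); releases mu14
  run task-7 (all its waits — mu19 and mu2 — are resolved); releases mu6


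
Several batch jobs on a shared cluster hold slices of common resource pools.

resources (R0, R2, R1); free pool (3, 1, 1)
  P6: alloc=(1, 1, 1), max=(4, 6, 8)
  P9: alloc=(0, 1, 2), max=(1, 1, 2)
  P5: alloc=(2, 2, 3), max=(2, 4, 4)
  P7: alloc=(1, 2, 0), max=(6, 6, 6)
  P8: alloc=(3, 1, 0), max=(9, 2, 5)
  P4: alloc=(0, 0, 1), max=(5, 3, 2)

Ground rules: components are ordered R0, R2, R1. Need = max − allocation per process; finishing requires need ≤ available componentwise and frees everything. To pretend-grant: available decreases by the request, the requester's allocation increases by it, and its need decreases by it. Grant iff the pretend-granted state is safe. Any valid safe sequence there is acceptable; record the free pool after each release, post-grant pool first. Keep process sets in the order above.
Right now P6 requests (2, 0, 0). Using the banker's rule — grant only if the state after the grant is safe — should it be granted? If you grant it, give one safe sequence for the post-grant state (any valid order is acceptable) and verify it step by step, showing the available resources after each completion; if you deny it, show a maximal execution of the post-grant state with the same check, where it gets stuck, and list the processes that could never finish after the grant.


DENY — the pretend-granted state is unsafe.
Key observation: after P9, P5 the pool peaks at (3, 4, 6), and each blocked process is short somewhere: P6 on R2, R1; P7 on R0; P8 on R0; P4 on R0.
After a pretend grant, a maximal execution: P9, P5 — then nothing else fits. Step-by-step check:
  pool = (1, 1, 1)
  P9 needs (1, 0, 0) <= (1, 1, 1) -> finishes; pool += (0, 1, 2) = (1, 2, 3)
  P5 needs (0, 2, 1) <= (1, 2, 3) -> finishes; pool += (2, 2, 3) = (3, 4, 6)
  P6 cannot run: need (1, 5, 7) vs free (3, 4, 6) (insufficient R2 and R1)
  P7 cannot run: need (5, 4, 6) vs free (3, 4, 6) (insufficient R0)
  P8 cannot run: need (6, 1, 5) vs free (3, 4, 6) (insufficient R0)
  P4 cannot run: need (5, 3, 1) vs free (3, 4, 6) (insufficient R0)
Post-grant, the permanently blocked set is P6, P7, P8 and P4.


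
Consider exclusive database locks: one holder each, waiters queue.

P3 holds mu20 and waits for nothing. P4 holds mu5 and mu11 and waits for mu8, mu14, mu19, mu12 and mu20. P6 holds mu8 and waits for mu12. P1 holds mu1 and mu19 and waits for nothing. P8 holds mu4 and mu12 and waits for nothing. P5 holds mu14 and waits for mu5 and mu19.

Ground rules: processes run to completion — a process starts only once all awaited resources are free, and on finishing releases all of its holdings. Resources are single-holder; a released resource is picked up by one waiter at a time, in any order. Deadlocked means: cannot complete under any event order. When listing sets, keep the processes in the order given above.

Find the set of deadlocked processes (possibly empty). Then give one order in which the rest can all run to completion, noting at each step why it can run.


Deadlocked set: P4 and P5.
Key observation: the waits loop around P4 -> P5 -> P4 with no way out; no other process is dragged down with it.
One completion order for the rest: P3, P1, P8, P6.
Walking it through:
  run P3 (it waits on nothing); releases mu20
  run P1 (it waits on nothing); releases mu1 and mu19
  run P8 (it waits on nothing); releases mu4 and mu12
  P6: everything it awaited (mu12) is free; runs, freeing mu8


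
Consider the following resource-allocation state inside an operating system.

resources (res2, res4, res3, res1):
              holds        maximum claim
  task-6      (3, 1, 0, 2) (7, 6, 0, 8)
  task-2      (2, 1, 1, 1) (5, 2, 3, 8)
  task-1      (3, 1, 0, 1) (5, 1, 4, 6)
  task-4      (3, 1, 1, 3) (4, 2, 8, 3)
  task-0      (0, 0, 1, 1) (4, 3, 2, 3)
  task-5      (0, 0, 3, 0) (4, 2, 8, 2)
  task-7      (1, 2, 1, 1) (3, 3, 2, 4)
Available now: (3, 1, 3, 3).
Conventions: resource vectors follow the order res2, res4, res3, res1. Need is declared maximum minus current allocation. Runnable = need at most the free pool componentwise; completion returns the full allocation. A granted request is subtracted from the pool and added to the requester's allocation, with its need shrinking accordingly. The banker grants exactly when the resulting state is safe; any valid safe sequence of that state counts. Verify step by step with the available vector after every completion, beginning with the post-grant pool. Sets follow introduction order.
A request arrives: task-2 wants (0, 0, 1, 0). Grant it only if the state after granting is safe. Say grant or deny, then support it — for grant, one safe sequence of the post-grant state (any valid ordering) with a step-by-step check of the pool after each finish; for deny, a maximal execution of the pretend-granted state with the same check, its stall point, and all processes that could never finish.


DENY: after the grant no complete ordering would exist.
Key observation: after task-7, task-0, task-1 the pool peaks at (7, 4, 4, 6), and each blocked process is short somewhere: task-6 on res4; task-2 on res1; task-4 on res3; task-5 on res3.
On the post-grant state, task-7, task-0, task-1 is a maximal run — nothing extends it. Step-by-step check:
  pool = (3, 1, 2, 3)
  task-7: need (2, 1, 1, 3) fits (3, 1, 2, 3); releases (1, 2, 1, 1), pool now (4, 3, 3, 4)
  task-0: need (4, 3, 1, 2) fits (4, 3, 3, 4); releases (0, 0, 1, 1), pool now (4, 3, 4, 5)
  task-1: need (2, 0, 4, 5) fits (4, 3, 4, 5); releases (3, 1, 0, 1), pool now (7, 4, 4, 6)
  task-6 cannot run: need (4, 5, 0, 6) vs free (7, 4, 4, 6) (insufficient res4)
  task-2 cannot run: need (3, 1, 1, 7) vs free (7, 4, 4, 6) (insufficient res1)
  task-4 cannot run: need (1, 1, 7, 0) vs free (7, 4, 4, 6) (insufficient res3)
  task-5 cannot run: need (4, 2, 5, 2) vs free (7, 4, 4, 6) (insufficient res3)
Post-grant, the permanently blocked set is task-6, task-2, task-4 and task-5.


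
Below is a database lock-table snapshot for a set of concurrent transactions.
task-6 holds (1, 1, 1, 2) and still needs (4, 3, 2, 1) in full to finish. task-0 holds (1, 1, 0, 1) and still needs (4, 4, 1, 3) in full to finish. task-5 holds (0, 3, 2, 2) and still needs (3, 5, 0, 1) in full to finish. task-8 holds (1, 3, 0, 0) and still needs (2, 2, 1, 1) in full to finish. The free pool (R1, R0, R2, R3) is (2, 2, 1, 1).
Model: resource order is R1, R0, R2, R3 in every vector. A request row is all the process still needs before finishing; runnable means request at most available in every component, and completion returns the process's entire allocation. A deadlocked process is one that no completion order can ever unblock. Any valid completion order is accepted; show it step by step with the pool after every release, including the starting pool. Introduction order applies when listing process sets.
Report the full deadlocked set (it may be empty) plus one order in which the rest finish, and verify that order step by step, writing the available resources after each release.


Deadlocked set: task-6 and task-0.
Key observation: task-8, task-5 can finish, but then (3, 8, 3, 3) is all there is, and the blocked group's R1 demands exceed it.
One completion order for the rest: task-8, task-5. Walking it through:
  pool = (2, 2, 1, 1)
  run task-8 (needs (2, 2, 1, 1), free (2, 2, 1, 1)); after release of (1, 3, 0, 0) the pool is (3, 5, 1, 1)
  run task-5 (needs (3, 5, 0, 1), free (3, 5, 1, 1)); after release of (0, 3, 2, 2) the pool is (3, 8, 3, 3)
The stuck group stays short no matter what:
  task-6 cannot run: need (4, 3, 2, 1) vs free (3, 8, 3, 3) (insufficient R1)
  task-0 cannot run: need (4, 4, 1, 3) vs free (3, 8, 3, 3) (insufficient R1)


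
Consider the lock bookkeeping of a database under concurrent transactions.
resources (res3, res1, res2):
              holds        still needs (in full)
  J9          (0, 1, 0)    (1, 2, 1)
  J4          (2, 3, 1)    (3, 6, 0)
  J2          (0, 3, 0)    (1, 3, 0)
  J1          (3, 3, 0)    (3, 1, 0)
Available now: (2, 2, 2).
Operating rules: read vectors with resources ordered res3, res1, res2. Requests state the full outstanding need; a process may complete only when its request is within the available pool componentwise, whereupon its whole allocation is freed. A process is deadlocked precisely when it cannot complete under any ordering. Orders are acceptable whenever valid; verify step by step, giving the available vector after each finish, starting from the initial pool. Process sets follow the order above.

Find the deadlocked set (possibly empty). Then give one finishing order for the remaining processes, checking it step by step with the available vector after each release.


Deadlocked: J4 and J1.
Key observation: even finishing J9, J2 leaves just (2, 6, 2) free — too little res3 for any of the remaining processes.
A valid finishing order for the others: J9, J2. Step-by-step check:
  pool = (2, 2, 2)
  J9 needs (1, 2, 1) <= (2, 2, 2) -> finishes; pool += (0, 1, 0) = (2, 3, 2)
  J2 needs (1, 3, 0) <= (2, 3, 2) -> finishes; pool += (0, 3, 0) = (2, 6, 2)
The stuck group stays short no matter what:
  J4 cannot run: need (3, 6, 0) vs free (2, 6, 2) (insufficient res3)
  J1 cannot run: need (3, 1, 0) vs free (2, 6, 2) (insufficient res3)


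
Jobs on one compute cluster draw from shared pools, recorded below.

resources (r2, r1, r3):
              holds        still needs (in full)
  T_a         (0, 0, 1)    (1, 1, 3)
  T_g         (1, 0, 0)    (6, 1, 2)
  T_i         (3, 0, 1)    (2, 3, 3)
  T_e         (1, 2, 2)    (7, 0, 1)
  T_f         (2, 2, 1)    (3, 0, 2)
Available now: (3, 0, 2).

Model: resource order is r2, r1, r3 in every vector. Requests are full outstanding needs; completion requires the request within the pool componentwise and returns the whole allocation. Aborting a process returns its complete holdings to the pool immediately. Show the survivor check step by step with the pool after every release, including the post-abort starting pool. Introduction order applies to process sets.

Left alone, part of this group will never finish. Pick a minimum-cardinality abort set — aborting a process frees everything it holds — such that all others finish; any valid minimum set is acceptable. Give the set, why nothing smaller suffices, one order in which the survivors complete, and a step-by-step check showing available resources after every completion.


Abort T_i.
Key observation: T_g could never have finished before the abort; with (3, 0, 1) returned by T_i, it fits at step 2.
No smaller set exists: with zero aborts the deadlock remains.
One survivor order: T_f, T_g, T_a, T_e. Walking it through (post-abort pool first):
  pool = (6, 0, 3)
  T_f needs (3, 0, 2) <= (6, 0, 3) -> finishes; pool += (2, 2, 1) = (8, 2, 4)
  T_g needs (6, 1, 2) <= (8, 2, 4) -> finishes; pool += (1, 0, 0) = (9, 2, 4)
  T_a needs (1, 1, 3) <= (9, 2, 4) -> finishes; pool += (0, 0, 1) = (9, 2, 5)
  T_e needs (7, 0, 1) <= (9, 2, 5) -> finishes; pool += (1, 2, 2) = (10, 4, 7)


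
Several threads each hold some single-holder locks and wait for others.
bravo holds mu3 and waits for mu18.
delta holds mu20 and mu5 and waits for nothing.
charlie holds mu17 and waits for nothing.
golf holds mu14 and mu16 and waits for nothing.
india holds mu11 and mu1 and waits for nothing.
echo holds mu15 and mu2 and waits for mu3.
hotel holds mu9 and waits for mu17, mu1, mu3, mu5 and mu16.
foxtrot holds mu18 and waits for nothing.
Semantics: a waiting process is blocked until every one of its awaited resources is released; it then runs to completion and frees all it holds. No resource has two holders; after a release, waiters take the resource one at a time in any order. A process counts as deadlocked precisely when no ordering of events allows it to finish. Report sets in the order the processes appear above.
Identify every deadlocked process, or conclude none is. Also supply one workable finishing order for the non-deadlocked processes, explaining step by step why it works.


Nothing here is deadlocked.
Key observation: the wait graph is acyclic; completion cascades from the unblocked processes through everyone else.
A valid finishing order for the others: foxtrot, india, golf, bravo, echo, delta, charlie, hotel.
Check, step by step:
  foxtrot: no waits; runs immediately, freeing mu18
  india: no waits; runs immediately, freeing mu11 and mu1
  golf: no waits; runs immediately, freeing mu14 and mu16
  bravo: everything it awaited (mu18) is free; runs, freeing mu3
  echo: everything it awaited (mu3) is free; runs, freeing mu15 and mu2
  delta: no waits; runs immediately, freeing mu20 and mu5
  charlie: no waits; runs immediately, freeing mu17
  hotel: everything it awaited (mu17, mu1, mu3, mu5 and mu16) is free; runs, freeing mu9


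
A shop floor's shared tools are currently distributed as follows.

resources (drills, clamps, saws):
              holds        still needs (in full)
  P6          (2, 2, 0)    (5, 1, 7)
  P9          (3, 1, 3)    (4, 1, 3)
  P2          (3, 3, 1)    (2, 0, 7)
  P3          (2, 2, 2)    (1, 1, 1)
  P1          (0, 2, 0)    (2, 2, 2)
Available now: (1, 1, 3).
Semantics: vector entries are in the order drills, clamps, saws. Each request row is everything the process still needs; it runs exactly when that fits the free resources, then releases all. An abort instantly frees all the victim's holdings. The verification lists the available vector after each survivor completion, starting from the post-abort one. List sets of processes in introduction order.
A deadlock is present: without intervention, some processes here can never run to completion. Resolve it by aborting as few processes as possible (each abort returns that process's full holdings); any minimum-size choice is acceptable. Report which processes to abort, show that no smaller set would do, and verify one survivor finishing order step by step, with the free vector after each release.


Minimum abort set: P2.
Key observation: P9 had no path to completion before; after the abort of P2 ((3, 3, 1) returned), step 2 is where it fits.
Why nothing smaller works: aborting no one leaves the state deadlocked as given.
Survivors finish in the order: P1, P9, P6, P3. Step-by-step check (pool after the aborts first):
  pool = (4, 4, 4)
  P1: need (2, 2, 2) fits (4, 4, 4); releases (0, 2, 0), pool now (4, 6, 4)
  P9: need (4, 1, 3) fits (4, 6, 4); releases (3, 1, 3), pool now (7, 7, 7)
  P6: need (5, 1, 7) fits (7, 7, 7); releases (2, 2, 0), pool now (9, 9, 7)
  P3: need (1, 1, 1) fits (9, 9, 7); releases (2, 2, 2), pool now (11, 11, 9)


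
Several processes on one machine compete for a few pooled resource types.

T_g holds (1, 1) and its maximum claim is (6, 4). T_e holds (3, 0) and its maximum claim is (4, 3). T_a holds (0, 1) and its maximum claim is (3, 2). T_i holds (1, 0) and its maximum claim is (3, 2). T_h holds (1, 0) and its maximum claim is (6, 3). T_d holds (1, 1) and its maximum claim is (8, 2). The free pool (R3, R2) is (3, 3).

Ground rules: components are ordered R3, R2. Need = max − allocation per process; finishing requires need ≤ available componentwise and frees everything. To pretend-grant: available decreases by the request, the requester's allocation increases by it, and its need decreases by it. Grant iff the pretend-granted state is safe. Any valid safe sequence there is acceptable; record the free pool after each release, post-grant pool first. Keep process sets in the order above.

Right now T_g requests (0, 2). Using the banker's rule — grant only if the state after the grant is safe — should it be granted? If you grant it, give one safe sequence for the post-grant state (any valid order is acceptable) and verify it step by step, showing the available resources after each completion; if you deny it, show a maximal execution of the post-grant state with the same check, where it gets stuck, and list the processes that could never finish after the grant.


DENY — the pretend-granted state is unsafe.
Key observation: after T_a, T_i the pool peaks at (4, 2), and each blocked process is short somewhere: T_g on R3; T_e on R2; T_h on R3, R2; T_d on R3.
Pretend the grant happened; the run T_a, T_i goes as far as possible. Walking it through:
  pool = (3, 1)
  T_a needs (3, 1) <= (3, 1) -> finishes; pool += (0, 1) = (3, 2)
  T_i needs (2, 2) <= (3, 2) -> finishes; pool += (1, 0) = (4, 2)
  blocked: T_g wants (5, 1), pool (4, 2) — not enough R3
  blocked: T_e wants (1, 3), pool (4, 2) — not enough R2
  blocked: T_h wants (5, 3), pool (4, 2) — not enough R3 and R2
  blocked: T_d wants (7, 1), pool (4, 2) — not enough R3
Processes that could never finish after the grant: T_g, T_e, T_h and T_d.


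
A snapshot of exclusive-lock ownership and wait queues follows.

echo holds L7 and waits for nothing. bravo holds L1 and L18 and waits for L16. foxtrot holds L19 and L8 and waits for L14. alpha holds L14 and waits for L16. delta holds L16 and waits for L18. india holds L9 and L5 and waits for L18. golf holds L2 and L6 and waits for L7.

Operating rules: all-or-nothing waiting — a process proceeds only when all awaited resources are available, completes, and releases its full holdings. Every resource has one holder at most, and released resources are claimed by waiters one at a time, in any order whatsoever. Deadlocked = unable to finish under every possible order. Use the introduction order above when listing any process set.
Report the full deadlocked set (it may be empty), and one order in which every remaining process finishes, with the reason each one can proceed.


Deadlocked: bravo, foxtrot, alpha, delta and india.
Key observation: bravo -> delta -> bravo is a circular wait — nothing in it can go first; foxtrot, alpha and india wait into the deadlock from upstream.
A valid finishing order for the others: echo, golf.
Walking it through:
  echo: no waits; runs immediately, freeing L7
  golf: everything it awaited (L7) is free; runs, freeing L2 and L6


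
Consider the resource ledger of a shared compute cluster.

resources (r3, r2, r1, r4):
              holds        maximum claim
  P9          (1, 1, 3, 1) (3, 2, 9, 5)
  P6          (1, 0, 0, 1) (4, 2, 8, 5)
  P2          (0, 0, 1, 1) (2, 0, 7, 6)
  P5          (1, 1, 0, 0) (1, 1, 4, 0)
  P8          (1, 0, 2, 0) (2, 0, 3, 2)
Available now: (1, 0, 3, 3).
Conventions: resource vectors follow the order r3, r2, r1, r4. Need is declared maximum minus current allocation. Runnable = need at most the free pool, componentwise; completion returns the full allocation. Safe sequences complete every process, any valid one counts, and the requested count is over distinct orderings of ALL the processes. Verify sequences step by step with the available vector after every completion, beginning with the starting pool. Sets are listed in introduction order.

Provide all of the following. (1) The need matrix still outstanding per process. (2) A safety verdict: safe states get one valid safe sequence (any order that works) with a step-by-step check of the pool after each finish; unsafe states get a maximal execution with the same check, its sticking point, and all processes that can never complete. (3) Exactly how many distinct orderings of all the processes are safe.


(1) Outstanding need per process (order r3, r2, r1, r4):
  P9: (2, 1, 6, 4)
  P6: (3, 2, 8, 4)
  P2: (2, 0, 6, 5)
  P5: (0, 0, 4, 0)
  P8: (1, 0, 1, 2)
(2) UNSAFE — no complete ordering exists.
Key observation: after P8, P5 complete, (3, 1, 5, 3) is the best the pool ever gets, yet each leftover process wants more r1.
The run P8, P5 cannot be extended any further. Verifying each step:
  pool = (1, 0, 3, 3)
  run P8 (needs (1, 0, 1, 2), free (1, 0, 3, 3)); after release of (1, 0, 2, 0) the pool is (2, 0, 5, 3)
  run P5 (needs (0, 0, 4, 0), free (2, 0, 5, 3)); after release of (1, 1, 0, 0) the pool is (3, 1, 5, 3)
  blocked: P9 wants (2, 1, 6, 4), pool (3, 1, 5, 3) — not enough r1 and r4
  blocked: P6 wants (3, 2, 8, 4), pool (3, 1, 5, 3) — not enough r2, r1 and r4
  blocked: P2 wants (2, 0, 6, 5), pool (3, 1, 5, 3) — not enough r1 and r4
Permanently blocked: P9, P6 and P2.
(3) Precisely 0 of the possible complete orderings are safe sequences.


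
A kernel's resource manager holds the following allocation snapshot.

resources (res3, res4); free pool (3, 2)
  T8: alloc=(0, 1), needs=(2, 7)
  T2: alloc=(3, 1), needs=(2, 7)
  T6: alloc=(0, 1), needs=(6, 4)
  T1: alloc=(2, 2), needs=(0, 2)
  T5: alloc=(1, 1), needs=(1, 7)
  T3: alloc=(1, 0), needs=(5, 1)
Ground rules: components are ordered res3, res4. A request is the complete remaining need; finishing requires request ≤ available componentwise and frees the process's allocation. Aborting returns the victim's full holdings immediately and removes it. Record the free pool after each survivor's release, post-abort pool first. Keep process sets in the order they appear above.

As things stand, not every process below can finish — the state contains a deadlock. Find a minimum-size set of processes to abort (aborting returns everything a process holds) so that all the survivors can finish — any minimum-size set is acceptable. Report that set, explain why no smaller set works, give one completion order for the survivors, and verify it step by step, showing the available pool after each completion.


The answer: abort T2 and T5.
Key observation: the deadlocked T8 becomes finishable only because T2 and T5 released (4, 2); it completes at step 4 below.
No one abort is enough; case by case: T8 alone leaves T2 blocked (short on res4); T2 alone leaves T8 blocked (short on res4); T6 alone leaves T8 blocked (short on res4); T1 alone leaves T8 blocked (short on res4); T5 alone leaves T8 blocked (short on res4); T3 alone leaves T8 blocked (short on res4).
Survivors finish in the order: T6, T1, T3, T8. Walking it through (pool after the aborts first):
  pool = (7, 4)
  T6 needs (6, 4) <= (7, 4) -> finishes; pool += (0, 1) = (7, 5)
  T1 needs (0, 2) <= (7, 5) -> finishes; pool += (2, 2) = (9, 7)
  T3 needs (5, 1) <= (9, 7) -> finishes; pool += (1, 0) = (10, 7)
  T8 needs (2, 7) <= (10, 7) -> finishes; pool += (0, 1) = (10, 8)


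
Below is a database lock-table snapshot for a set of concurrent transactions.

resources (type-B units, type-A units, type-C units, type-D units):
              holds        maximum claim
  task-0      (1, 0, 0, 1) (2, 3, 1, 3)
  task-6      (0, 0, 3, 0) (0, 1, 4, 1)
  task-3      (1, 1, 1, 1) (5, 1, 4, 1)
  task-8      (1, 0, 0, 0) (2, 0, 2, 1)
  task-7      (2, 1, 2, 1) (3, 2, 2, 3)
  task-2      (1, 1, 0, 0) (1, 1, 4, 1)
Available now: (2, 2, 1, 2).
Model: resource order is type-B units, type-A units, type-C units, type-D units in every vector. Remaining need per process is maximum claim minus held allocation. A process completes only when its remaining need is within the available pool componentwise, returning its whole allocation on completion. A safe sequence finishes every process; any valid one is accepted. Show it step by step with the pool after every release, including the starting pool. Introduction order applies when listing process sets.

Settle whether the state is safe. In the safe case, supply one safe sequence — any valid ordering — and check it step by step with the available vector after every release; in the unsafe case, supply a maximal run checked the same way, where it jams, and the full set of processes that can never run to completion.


The state is SAFE; one workable sequence: task-7, task-3, task-6, task-0, task-2, task-8.
Key observation: the first exact fit in this order is task-7 — it needs (1, 1, 0, 2) with (2, 2, 1, 2) free, meeting a requested resource to the last unit.
Verifying each step:
  pool = (2, 2, 1, 2)
  run task-7 (needs (1, 1, 0, 2), free (2, 2, 1, 2)); after release of (2, 1, 2, 1) the pool is (4, 3, 3, 3)
  run task-3 (needs (4, 0, 3, 0), free (4, 3, 3, 3)); after release of (1, 1, 1, 1) the pool is (5, 4, 4, 4)
  run task-6 (needs (0, 1, 1, 1), free (5, 4, 4, 4)); after release of (0, 0, 3, 0) the pool is (5, 4, 7, 4)
  run task-0 (needs (1, 3, 1, 2), free (5, 4, 7, 4)); after release of (1, 0, 0, 1) the pool is (6, 4, 7, 5)
  run task-2 (needs (0, 0, 4, 1), free (6, 4, 7, 5)); after release of (1, 1, 0, 0) the pool is (7, 5, 7, 5)
  run task-8 (needs (1, 0, 2, 1), free (7, 5, 7, 5)); after release of (1, 0, 0, 0) the pool is (8, 5, 7, 5)


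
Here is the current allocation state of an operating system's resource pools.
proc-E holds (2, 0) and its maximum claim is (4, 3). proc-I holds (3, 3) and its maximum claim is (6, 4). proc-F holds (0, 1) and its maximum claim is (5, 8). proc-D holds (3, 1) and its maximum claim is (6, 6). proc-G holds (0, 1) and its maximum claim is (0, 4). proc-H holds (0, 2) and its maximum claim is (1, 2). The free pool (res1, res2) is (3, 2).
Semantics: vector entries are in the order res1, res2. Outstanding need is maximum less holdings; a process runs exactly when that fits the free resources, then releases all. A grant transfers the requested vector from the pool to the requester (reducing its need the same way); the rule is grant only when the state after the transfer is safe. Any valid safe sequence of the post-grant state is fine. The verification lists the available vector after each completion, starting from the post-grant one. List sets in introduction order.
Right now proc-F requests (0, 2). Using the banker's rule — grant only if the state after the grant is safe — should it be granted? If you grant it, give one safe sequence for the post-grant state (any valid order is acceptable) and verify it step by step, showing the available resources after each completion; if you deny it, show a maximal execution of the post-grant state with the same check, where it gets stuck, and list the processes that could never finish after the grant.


GRANT. The post-grant state is safe; one safe sequence: proc-H, proc-I, proc-F, proc-E, proc-G, proc-D.
Key observation: the transfer keeps a workable pool ((3, 0)); proc-H starts the safe sequence.
Verifying the post-grant state step by step:
  pool = (3, 0)
  proc-H needs (1, 0) <= (3, 0) -> finishes; pool += (0, 2) = (3, 2)
  proc-I needs (3, 1) <= (3, 2) -> finishes; pool += (3, 3) = (6, 5)
  proc-F needs (5, 5) <= (6, 5) -> finishes; pool += (0, 3) = (6, 8)
  proc-E needs (2, 3) <= (6, 8) -> finishes; pool += (2, 0) = (8, 8)
  proc-G needs (0, 3) <= (8, 8) -> finishes; pool += (0, 1) = (8, 9)
  proc-D needs (3, 5) <= (8, 9) -> finishes; pool += (3, 1) = (11, 10)


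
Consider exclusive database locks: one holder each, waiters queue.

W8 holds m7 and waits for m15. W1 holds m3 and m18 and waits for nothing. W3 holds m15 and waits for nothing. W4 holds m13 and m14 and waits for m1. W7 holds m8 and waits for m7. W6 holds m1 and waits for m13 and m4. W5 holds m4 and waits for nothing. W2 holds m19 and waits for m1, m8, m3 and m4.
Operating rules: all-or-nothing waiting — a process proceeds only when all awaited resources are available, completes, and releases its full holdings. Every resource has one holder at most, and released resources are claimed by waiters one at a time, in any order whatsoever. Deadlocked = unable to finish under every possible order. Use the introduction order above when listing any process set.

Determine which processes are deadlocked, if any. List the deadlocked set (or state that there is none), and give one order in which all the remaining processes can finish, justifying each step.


The deadlocked set is W4, W6 and W2.
Key observation: along W4 -> W6 -> W4, each member waits on what the next one holds — a deadlock; W2 waits into the deadlock from upstream.
A valid finishing order for the others: W3, W8, W1, W5, W7.
Step-by-step check:
  W3: no waits; runs immediately, freeing m15
  W8 waits on m15 — all released -> runs and releases m7
  W1: no waits; runs immediately, freeing m3 and m18
  W5: no waits; runs immediately, freeing m4
  W7 waits on m7 — all released -> runs and releases m8


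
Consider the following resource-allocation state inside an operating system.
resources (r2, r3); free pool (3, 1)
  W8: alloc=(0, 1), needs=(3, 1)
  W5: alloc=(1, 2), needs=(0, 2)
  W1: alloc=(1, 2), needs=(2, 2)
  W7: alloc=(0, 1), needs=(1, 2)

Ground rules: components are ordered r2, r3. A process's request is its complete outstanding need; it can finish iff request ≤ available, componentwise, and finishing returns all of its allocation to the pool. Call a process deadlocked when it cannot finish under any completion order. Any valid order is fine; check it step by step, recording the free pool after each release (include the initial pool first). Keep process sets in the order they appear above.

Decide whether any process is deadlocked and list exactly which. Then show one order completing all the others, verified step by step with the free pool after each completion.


Nothing here is deadlocked.
Key observation: starting with W8, each completion frees enough for the next — no one is permanently blocked.
One completion order for the rest: W8, W1, W5, W7. Verifying each step:
  pool = (3, 1)
  W8 needs (3, 1) <= (3, 1) -> finishes; pool += (0, 1) = (3, 2)
  W1 needs (2, 2) <= (3, 2) -> finishes; pool += (1, 2) = (4, 4)
  W5 needs (0, 2) <= (4, 4) -> finishes; pool += (1, 2) = (5, 6)
  W7 needs (1, 2) <= (5, 6) -> finishes; pool += (0, 1) = (5, 7)
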